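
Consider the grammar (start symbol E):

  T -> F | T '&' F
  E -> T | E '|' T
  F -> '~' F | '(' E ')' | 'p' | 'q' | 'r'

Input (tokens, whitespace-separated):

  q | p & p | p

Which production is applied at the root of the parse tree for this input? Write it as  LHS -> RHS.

[E [E [E [T [F q]]] | [T [T [F p]] & [F p]]] | [T [F p]]]

E -> E '|' T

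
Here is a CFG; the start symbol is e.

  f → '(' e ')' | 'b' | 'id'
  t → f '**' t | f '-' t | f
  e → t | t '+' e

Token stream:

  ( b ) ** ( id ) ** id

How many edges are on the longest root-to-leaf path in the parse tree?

[e [t [f ( [e [t [f b]]] )] ** [t [f ( [e [t [f id]]] )] ** [t [f id]]]]]

7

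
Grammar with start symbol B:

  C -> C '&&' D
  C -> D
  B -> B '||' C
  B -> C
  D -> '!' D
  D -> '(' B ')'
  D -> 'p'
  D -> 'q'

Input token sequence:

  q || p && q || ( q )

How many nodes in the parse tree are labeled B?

4

[B [B [B [C [D q]]] || [C [C [D p]] && [D q]]] || [C [D ( [B [C [D q]]] )]]]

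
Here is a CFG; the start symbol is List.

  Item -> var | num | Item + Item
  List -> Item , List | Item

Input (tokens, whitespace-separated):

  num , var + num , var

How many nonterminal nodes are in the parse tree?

[List [Item num] , [List [Item [Item var] + [Item num]] , [List [Item var]]]]

8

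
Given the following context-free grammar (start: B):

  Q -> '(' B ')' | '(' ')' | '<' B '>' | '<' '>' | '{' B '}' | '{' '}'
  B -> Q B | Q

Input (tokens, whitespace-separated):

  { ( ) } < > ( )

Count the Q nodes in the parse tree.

4

[B [Q { [B [Q ( )]] }] [B [Q < >] [B [Q ( )]]]]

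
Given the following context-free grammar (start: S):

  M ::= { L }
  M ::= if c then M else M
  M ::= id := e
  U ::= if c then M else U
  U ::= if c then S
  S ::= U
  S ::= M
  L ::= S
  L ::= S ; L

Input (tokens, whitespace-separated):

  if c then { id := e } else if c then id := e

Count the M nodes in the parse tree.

[S [U if c then [M { [L [S [M id := e]]] }] else [U if c then [S [M id := e]]]]]

3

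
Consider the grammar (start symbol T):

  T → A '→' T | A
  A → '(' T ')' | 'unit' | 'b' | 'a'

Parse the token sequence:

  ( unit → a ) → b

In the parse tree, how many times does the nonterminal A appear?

[T [A ( [T [A unit] → [T [A a]]] )] → [T [A b]]]

4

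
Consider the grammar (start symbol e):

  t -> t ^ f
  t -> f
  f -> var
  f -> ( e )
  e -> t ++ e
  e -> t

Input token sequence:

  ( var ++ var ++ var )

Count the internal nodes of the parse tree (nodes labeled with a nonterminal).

12

[e [t [f ( [e [t [f var]] ++ [e [t [f var]] ++ [e [t [f var]]]]] )]]]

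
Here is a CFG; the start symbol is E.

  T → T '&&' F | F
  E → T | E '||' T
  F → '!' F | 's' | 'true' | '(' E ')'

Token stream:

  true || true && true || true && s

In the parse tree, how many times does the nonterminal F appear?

5

[E [E [E [T [F true]]] || [T [T [F true]] && [F true]]] || [T [T [F true]] && [F s]]]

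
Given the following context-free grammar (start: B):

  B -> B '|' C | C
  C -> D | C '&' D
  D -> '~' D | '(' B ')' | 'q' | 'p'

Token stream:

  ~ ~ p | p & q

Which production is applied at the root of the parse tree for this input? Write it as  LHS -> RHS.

B -> B '|' C

[B [B [C [D ~ [D ~ [D p]]]]] | [C [C [D p]] & [D q]]]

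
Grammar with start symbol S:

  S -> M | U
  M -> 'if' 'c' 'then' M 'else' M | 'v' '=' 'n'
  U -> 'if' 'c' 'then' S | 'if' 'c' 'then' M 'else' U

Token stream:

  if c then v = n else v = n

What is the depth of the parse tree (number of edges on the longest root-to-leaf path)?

3

[S [M if c then [M v = n] else [M v = n]]]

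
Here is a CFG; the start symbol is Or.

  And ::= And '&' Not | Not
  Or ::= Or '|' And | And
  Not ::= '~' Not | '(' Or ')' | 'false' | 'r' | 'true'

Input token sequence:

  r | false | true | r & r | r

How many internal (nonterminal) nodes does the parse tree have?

17

[Or [Or [Or [Or [Or [And [Not r]]] | [And [Not false]]] | [And [Not true]]] | [And [And [Not r]] & [Not r]]] | [And [Not r]]]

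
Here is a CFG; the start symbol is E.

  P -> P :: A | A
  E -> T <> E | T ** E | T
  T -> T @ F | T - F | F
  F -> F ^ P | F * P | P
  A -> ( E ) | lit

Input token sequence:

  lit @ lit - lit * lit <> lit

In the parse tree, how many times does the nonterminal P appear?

5

[E [T [T [T [F [P [A lit]]]] @ [F [P [A lit]]]] - [F [F [P [A lit]]] * [P [A lit]]]] <> [E [T [F [P [A lit]]]]]]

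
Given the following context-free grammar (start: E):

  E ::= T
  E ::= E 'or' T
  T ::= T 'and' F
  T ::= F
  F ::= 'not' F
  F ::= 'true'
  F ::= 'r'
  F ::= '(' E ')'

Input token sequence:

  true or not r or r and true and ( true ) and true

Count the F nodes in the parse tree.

8

[E [E [E [T [F true]]] or [T [F not [F r]]]] or [T [T [T [T [F r]] and [F true]] and [F ( [E [T [F true]]] )]] and [F true]]]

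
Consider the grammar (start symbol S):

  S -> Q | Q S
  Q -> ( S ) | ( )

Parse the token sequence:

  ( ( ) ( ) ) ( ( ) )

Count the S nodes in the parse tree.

[S [Q ( [S [Q ( )] [S [Q ( )]]] )] [S [Q ( [S [Q ( )]] )]]]

5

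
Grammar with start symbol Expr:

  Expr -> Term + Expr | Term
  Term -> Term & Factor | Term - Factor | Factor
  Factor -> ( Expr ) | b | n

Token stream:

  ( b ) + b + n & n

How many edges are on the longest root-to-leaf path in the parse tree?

6

[Expr [Term [Factor ( [Expr [Term [Factor b]]] )]] + [Expr [Term [Factor b]] + [Expr [Term [Term [Factor n]] & [Factor n]]]]]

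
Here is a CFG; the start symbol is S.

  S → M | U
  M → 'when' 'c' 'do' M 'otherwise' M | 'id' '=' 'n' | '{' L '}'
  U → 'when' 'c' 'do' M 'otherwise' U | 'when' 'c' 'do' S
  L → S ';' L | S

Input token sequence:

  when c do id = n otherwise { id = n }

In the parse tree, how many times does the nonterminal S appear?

2

[S [M when c do [M id = n] otherwise [M { [L [S [M id = n]]] }]]]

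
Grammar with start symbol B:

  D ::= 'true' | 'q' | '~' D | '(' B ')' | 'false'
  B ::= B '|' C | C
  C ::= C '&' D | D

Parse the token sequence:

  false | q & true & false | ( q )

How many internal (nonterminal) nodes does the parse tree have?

16

[B [B [B [C [D false]]] | [C [C [C [D q]] & [D true]] & [D false]]] | [C [D ( [B [C [D q]]] )]]]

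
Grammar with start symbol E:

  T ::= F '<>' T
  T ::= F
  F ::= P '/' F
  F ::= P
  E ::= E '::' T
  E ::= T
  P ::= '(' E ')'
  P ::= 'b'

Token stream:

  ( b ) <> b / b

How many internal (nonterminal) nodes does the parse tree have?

13

[E [T [F [P ( [E [T [F [P b]]]] )]] <> [T [F [P b] / [F [P b]]]]]]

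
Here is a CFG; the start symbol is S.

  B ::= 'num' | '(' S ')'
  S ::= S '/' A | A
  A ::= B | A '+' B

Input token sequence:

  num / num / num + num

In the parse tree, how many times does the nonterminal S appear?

[S [S [S [A [B num]]] / [A [B num]]] / [A [A [B num]] + [B num]]]

3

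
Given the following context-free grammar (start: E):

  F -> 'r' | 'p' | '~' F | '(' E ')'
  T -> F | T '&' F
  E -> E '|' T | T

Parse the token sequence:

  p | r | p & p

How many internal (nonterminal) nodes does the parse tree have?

11

[E [E [E [T [F p]]] | [T [F r]]] | [T [T [F p]] & [F p]]]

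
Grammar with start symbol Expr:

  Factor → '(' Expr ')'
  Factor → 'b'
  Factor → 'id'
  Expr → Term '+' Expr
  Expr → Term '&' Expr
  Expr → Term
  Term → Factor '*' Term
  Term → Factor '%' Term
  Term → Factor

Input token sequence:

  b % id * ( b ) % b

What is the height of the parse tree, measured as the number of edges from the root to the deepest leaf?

8

[Expr [Term [Factor b] % [Term [Factor id] * [Term [Factor ( [Expr [Term [Factor b]]] )] % [Term [Factor b]]]]]]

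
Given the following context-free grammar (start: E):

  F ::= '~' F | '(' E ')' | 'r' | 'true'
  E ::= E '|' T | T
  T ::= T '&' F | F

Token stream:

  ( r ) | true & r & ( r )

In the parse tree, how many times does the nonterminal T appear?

6

[E [E [T [F ( [E [T [F r]]] )]]] | [T [T [T [F true]] & [F r]] & [F ( [E [T [F r]]] )]]]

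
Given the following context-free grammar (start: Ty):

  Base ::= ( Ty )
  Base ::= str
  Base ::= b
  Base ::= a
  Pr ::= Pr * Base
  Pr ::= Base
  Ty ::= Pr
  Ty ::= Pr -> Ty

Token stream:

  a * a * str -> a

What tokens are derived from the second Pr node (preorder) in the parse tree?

[Ty [Pr [Pr [Pr [Base a]] * [Base a]] * [Base str]] -> [Ty [Pr [Base a]]]]

a * a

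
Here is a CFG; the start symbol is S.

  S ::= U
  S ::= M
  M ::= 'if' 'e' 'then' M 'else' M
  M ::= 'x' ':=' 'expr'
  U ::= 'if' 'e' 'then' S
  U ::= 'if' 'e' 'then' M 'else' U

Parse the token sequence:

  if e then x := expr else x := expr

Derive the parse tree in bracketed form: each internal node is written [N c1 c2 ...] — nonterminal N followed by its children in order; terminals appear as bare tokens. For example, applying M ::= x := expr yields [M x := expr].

S
M
if e then M else M
if e then x := expr else M
if e then x := expr else x := expr

[S [M if e then [M x := expr] else [M x := expr]]]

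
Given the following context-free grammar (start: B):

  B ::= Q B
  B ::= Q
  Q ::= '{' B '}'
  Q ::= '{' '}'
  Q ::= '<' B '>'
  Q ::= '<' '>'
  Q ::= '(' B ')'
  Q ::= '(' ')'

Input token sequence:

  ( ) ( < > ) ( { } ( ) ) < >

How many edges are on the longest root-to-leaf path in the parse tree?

7

[B [Q ( )] [B [Q ( [B [Q < >]] )] [B [Q ( [B [Q { }] [B [Q ( )]]] )] [B [Q < >]]]]]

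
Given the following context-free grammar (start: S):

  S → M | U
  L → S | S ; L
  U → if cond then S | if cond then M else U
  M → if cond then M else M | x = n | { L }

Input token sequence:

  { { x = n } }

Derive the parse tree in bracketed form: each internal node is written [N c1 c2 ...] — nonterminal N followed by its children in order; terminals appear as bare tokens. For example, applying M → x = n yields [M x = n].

[S [M { [L [S [M { [L [S [M x = n]]] }]]] }]]

S
M
{ L }
{ S }
{ M }
{ { L } }
{ { S } }
{ { M } }
{ { x = n } }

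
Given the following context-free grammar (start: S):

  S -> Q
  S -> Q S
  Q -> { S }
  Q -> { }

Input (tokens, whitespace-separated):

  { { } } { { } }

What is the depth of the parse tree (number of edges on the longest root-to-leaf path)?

[S [Q { [S [Q { }]] }] [S [Q { [S [Q { }]] }]]]

5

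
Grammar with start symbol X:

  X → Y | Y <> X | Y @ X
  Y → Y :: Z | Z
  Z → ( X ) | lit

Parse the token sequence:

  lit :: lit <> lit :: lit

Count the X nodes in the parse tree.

[X [Y [Y [Z lit]] :: [Z lit]] <> [X [Y [Y [Z lit]] :: [Z lit]]]]

2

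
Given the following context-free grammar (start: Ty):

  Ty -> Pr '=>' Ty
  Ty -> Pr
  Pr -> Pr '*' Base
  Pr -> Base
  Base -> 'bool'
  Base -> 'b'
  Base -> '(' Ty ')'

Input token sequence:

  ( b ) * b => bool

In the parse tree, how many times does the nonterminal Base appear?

[Ty [Pr [Pr [Base ( [Ty [Pr [Base b]]] )]] * [Base b]] => [Ty [Pr [Base bool]]]]

4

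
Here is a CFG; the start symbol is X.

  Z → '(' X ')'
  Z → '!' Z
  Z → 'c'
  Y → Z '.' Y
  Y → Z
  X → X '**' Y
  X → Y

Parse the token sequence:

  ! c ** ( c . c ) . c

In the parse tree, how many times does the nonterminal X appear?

3

[X [X [Y [Z ! [Z c]]]] ** [Y [Z ( [X [Y [Z c] . [Y [Z c]]]] )] . [Y [Z c]]]]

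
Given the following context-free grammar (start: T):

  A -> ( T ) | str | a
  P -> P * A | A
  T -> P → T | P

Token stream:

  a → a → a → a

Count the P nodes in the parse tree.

4

[T [P [A a]] → [T [P [A a]] → [T [P [A a]] → [T [P [A a]]]]]]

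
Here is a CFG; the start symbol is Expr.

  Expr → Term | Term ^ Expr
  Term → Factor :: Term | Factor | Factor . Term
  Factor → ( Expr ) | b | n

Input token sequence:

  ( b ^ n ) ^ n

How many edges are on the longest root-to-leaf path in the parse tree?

[Expr [Term [Factor ( [Expr [Term [Factor b]] ^ [Expr [Term [Factor n]]]] )]] ^ [Expr [Term [Factor n]]]]

7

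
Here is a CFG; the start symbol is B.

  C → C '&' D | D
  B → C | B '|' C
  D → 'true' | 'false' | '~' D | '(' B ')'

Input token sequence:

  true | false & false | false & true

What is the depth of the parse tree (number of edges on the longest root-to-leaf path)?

5

[B [B [B [C [D true]]] | [C [C [D false]] & [D false]]] | [C [C [D false]] & [D true]]]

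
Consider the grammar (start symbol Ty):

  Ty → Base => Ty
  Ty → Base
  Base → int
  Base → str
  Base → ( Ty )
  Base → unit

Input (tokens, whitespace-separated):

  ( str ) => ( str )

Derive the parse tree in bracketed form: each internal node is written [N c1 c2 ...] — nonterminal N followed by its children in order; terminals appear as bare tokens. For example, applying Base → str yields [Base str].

[Ty [Base ( [Ty [Base str]] )] => [Ty [Base ( [Ty [Base str]] )]]]

Ty
Base => Ty
( Ty ) => Ty
( Base ) => Ty
( str ) => Ty
( str ) => Base
( str ) => ( Ty )
( str ) => ( Base )
( str ) => ( str )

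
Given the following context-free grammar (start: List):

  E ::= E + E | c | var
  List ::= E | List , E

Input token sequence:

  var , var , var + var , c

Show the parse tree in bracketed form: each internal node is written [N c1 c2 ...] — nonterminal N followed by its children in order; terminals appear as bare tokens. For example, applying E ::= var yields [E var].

List
List , E
List , E , E
List , E , E , E
E , E , E , E
var , E , E , E
var , var , E , E
var , var , E + E , E
var , var , var + E , E
var , var , var + var , E
var , var , var + var , c

[List [List [List [List [E var]] , [E var]] , [E [E var] + [E var]]] , [E c]]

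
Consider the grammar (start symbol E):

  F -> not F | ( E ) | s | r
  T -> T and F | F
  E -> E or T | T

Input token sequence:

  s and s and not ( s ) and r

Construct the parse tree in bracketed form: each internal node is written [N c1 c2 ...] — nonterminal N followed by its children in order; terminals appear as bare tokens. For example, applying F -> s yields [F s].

[E [T [T [T [T [F s]] and [F s]] and [F not [F ( [E [T [F s]]] )]]] and [F r]]]

E
T
T and F
T and F and F
T and F and F and F
F and F and F and F
s and F and F and F
s and s and F and F
s and s and not F and F
s and s and not ( E ) and F
s and s and not ( T ) and F
s and s and not ( F ) and F
s and s and not ( s ) and F
s and s and not ( s ) and r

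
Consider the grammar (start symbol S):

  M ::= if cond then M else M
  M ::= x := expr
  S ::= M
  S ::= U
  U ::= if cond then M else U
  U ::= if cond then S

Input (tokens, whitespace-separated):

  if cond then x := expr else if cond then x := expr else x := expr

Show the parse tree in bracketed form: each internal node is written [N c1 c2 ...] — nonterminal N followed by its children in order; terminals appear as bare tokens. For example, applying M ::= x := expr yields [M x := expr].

S
M
if cond then M else M
if cond then x := expr else M
if cond then x := expr else if cond then M else M
if cond then x := expr else if cond then x := expr else M
if cond then x := expr else if cond then x := expr else x := expr

[S [M if cond then [M x := expr] else [M if cond then [M x := expr] else [M x := expr]]]]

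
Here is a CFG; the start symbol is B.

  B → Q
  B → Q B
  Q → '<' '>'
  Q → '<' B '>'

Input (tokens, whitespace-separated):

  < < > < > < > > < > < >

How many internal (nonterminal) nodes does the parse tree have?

12

[B [Q < [B [Q < >] [B [Q < >] [B [Q < >]]]] >] [B [Q < >] [B [Q < >]]]]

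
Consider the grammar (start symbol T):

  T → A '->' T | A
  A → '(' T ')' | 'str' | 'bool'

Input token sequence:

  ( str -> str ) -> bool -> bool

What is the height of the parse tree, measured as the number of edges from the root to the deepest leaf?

5

[T [A ( [T [A str] -> [T [A str]]] )] -> [T [A bool] -> [T [A bool]]]]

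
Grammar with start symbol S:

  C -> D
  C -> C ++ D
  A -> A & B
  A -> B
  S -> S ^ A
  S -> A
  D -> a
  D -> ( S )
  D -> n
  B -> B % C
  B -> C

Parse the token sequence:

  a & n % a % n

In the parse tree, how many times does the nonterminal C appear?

4

[S [A [A [B [C [D a]]]] & [B [B [B [C [D n]]] % [C [D a]]] % [C [D n]]]]]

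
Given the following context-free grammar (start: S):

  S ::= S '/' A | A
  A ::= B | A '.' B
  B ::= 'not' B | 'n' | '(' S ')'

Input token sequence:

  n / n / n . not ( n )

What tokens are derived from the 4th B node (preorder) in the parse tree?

not ( n )

[S [S [S [A [B n]]] / [A [B n]]] / [A [A [B n]] . [B not [B ( [S [A [B n]]] )]]]]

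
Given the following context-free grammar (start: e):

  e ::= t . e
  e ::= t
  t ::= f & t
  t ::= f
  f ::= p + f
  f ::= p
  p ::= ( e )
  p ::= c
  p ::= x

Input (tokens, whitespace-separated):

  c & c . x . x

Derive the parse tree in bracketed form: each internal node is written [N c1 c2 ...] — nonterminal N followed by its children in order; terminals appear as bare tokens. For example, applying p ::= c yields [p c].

e
t . e
f & t . e
p & t . e
c & t . e
c & f . e
c & p . e
c & c . e
c & c . t . e
c & c . f . e
c & c . p . e
c & c . x . e
c & c . x . t
c & c . x . f
c & c . x . p
c & c . x . x

[e [t [f [p c]] & [t [f [p c]]]] . [e [t [f [p x]]] . [e [t [f [p x]]]]]]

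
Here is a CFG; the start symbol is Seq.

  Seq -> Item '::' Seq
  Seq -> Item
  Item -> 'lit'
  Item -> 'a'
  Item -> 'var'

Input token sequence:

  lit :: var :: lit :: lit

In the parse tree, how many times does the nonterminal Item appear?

[Seq [Item lit] :: [Seq [Item var] :: [Seq [Item lit] :: [Seq [Item lit]]]]]

4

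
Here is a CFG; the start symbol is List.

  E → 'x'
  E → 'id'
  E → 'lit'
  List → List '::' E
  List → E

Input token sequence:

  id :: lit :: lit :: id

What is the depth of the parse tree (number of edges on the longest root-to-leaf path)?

5

[List [List [List [List [E id]] :: [E lit]] :: [E lit]] :: [E id]]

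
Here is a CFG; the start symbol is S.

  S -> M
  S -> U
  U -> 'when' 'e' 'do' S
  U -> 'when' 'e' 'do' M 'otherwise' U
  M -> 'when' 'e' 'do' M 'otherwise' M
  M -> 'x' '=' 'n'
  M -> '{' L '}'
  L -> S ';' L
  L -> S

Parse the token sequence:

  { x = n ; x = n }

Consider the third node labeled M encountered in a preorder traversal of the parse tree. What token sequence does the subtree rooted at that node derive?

x = n

[S [M { [L [S [M x = n]] ; [L [S [M x = n]]]] }]]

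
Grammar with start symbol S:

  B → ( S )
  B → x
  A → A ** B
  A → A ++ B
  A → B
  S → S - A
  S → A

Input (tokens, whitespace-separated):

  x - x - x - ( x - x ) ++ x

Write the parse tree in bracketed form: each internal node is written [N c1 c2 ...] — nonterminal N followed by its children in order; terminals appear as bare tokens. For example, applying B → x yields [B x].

S
S - A
S - A - A
S - A - A - A
A - A - A - A
B - A - A - A
x - A - A - A
x - B - A - A
x - x - A - A
x - x - B - A
x - x - x - A
x - x - x - A ++ B
x - x - x - B ++ B
x - x - x - ( S ) ++ B
x - x - x - ( S - A ) ++ B
x - x - x - ( A - A ) ++ B
x - x - x - ( B - A ) ++ B
x - x - x - ( x - A ) ++ B
x - x - x - ( x - B ) ++ B
x - x - x - ( x - x ) ++ B
x - x - x - ( x - x ) ++ x

[S [S [S [S [A [B x]]] - [A [B x]]] - [A [B x]]] - [A [A [B ( [S [S [A [B x]]] - [A [B x]]] )]] ++ [B x]]]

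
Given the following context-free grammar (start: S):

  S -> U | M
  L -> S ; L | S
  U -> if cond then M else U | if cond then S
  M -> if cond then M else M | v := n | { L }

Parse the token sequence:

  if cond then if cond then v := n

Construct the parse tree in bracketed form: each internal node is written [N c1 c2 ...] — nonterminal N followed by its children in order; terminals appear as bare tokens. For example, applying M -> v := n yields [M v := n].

[S [U if cond then [S [U if cond then [S [M v := n]]]]]]

S
U
if cond then S
if cond then U
if cond then if cond then S
if cond then if cond then M
if cond then if cond then v := n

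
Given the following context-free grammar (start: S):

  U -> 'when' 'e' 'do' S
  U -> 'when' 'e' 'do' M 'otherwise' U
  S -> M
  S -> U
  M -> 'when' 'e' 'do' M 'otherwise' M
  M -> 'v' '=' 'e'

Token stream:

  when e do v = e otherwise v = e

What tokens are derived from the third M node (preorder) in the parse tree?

v = e

[S [M when e do [M v = e] otherwise [M v = e]]]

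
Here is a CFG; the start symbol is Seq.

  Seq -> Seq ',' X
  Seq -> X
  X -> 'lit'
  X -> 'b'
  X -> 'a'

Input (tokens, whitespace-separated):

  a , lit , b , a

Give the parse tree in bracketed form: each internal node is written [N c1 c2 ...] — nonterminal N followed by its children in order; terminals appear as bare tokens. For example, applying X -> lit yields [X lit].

[Seq [Seq [Seq [Seq [X a]] , [X lit]] , [X b]] , [X a]]

Seq
Seq , X
Seq , X , X
Seq , X , X , X
X , X , X , X
a , X , X , X
a , lit , X , X
a , lit , b , X
a , lit , b , a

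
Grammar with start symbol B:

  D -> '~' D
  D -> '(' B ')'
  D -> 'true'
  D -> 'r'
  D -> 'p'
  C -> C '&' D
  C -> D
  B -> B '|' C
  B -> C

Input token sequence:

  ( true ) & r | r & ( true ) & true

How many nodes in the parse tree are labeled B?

4

[B [B [C [C [D ( [B [C [D true]]] )]] & [D r]]] | [C [C [C [D r]] & [D ( [B [C [D true]]] )]] & [D true]]]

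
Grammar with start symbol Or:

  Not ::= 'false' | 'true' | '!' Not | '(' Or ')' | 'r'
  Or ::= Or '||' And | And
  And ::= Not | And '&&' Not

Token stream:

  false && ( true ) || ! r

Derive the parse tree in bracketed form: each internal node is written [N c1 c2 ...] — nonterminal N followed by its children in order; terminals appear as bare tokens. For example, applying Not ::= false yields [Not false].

[Or [Or [And [And [Not false]] && [Not ( [Or [And [Not true]]] )]]] || [And [Not ! [Not r]]]]

Or
Or || And
And || And
And && Not || And
Not && Not || And
false && Not || And
false && ( Or ) || And
false && ( And ) || And
false && ( Not ) || And
false && ( true ) || And
false && ( true ) || Not
false && ( true ) || ! Not
false && ( true ) || ! r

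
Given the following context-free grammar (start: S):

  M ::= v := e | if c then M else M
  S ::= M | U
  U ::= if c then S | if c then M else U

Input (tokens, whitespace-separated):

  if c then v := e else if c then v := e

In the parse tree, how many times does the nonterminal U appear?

[S [U if c then [M v := e] else [U if c then [S [M v := e]]]]]

2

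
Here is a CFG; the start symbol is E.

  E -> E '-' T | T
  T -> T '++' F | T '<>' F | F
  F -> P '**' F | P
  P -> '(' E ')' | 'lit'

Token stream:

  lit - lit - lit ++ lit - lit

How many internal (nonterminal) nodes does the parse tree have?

[E [E [E [E [T [F [P lit]]]] - [T [F [P lit]]]] - [T [T [F [P lit]]] ++ [F [P lit]]]] - [T [F [P lit]]]]

19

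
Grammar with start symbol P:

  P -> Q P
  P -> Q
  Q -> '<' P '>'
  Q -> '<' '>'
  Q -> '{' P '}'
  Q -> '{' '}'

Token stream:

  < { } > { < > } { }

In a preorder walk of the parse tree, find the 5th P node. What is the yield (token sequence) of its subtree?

{ }

[P [Q < [P [Q { }]] >] [P [Q { [P [Q < >]] }] [P [Q { }]]]]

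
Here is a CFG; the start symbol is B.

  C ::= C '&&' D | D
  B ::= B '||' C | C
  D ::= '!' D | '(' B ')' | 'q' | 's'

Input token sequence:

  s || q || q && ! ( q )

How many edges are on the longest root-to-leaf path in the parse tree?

[B [B [B [C [D s]]] || [C [D q]]] || [C [C [D q]] && [D ! [D ( [B [C [D q]]] )]]]]

7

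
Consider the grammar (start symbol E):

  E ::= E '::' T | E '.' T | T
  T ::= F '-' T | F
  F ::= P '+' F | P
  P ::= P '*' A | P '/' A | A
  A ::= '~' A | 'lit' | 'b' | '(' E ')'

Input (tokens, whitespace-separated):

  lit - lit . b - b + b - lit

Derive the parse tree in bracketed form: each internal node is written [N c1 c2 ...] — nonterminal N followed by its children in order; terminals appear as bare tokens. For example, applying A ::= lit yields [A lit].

[E [E [T [F [P [A lit]]] - [T [F [P [A lit]]]]]] . [T [F [P [A b]]] - [T [F [P [A b]] + [F [P [A b]]]] - [T [F [P [A lit]]]]]]]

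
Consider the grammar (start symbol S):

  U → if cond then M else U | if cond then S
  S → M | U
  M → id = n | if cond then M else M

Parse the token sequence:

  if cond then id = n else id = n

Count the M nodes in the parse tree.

[S [M if cond then [M id = n] else [M id = n]]]

3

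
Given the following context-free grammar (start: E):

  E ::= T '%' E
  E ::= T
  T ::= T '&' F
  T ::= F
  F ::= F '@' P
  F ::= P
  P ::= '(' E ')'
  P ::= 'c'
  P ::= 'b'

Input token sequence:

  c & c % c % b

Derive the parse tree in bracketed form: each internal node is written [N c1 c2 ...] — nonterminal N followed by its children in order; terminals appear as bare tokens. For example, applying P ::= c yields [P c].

[E [T [T [F [P c]]] & [F [P c]]] % [E [T [F [P c]]] % [E [T [F [P b]]]]]]

E
T % E
T & F % E
F & F % E
P & F % E
c & F % E
c & P % E
c & c % E
c & c % T % E
c & c % F % E
c & c % P % E
c & c % c % E
c & c % c % T
c & c % c % F
c & c % c % P
c & c % c % b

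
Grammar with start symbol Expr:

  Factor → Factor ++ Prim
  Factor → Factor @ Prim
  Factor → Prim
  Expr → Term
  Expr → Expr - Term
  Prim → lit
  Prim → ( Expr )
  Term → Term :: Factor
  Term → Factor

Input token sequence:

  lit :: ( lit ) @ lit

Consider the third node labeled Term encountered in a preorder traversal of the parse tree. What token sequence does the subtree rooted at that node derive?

lit

[Expr [Term [Term [Factor [Prim lit]]] :: [Factor [Factor [Prim ( [Expr [Term [Factor [Prim lit]]]] )]] @ [Prim lit]]]]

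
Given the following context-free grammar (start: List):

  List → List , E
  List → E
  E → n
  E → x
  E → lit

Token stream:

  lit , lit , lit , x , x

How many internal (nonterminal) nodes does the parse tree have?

10

[List [List [List [List [List [E lit]] , [E lit]] , [E lit]] , [E x]] , [E x]]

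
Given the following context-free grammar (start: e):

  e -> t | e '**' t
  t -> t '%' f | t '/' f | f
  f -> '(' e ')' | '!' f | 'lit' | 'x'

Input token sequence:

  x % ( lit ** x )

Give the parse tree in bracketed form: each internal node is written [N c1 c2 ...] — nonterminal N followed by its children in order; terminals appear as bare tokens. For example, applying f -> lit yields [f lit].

e
t
t % f
f % f
x % f
x % ( e )
x % ( e ** t )
x % ( t ** t )
x % ( f ** t )
x % ( lit ** t )
x % ( lit ** f )
x % ( lit ** x )

[e [t [t [f x]] % [f ( [e [e [t [f lit]]] ** [t [f x]]] )]]]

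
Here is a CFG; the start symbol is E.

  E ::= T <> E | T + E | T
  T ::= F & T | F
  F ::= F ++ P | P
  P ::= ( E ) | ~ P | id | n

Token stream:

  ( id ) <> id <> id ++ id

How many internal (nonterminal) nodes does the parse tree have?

[E [T [F [P ( [E [T [F [P id]]]] )]]] <> [E [T [F [P id]]] <> [E [T [F [F [P id]] ++ [P id]]]]]]

18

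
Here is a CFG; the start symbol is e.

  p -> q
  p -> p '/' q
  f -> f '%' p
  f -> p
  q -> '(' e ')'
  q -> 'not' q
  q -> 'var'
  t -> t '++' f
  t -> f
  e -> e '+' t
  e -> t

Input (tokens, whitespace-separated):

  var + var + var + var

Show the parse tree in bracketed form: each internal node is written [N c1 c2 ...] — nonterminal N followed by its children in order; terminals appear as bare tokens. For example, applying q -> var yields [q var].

e
e + t
e + t + t
e + t + t + t
t + t + t + t
f + t + t + t
p + t + t + t
q + t + t + t
var + t + t + t
var + f + t + t
var + p + t + t
var + q + t + t
var + var + t + t
var + var + f + t
var + var + p + t
var + var + q + t
var + var + var + t
var + var + var + f
var + var + var + p
var + var + var + q
var + var + var + var

[e [e [e [e [t [f [p [q var]]]]] + [t [f [p [q var]]]]] + [t [f [p [q var]]]]] + [t [f [p [q var]]]]]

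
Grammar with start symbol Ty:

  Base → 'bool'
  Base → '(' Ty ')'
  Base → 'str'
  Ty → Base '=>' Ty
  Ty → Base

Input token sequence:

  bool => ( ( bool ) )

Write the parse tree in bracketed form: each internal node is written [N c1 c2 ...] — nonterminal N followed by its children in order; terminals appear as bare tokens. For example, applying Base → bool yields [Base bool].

Ty
Base => Ty
bool => Ty
bool => Base
bool => ( Ty )
bool => ( Base )
bool => ( ( Ty ) )
bool => ( ( Base ) )
bool => ( ( bool ) )

[Ty [Base bool] => [Ty [Base ( [Ty [Base ( [Ty [Base bool]] )]] )]]]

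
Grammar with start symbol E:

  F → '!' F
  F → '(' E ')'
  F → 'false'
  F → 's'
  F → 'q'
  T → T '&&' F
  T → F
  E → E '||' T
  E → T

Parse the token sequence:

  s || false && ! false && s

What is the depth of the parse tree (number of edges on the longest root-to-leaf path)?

[E [E [T [F s]]] || [T [T [T [F false]] && [F ! [F false]]] && [F s]]]

5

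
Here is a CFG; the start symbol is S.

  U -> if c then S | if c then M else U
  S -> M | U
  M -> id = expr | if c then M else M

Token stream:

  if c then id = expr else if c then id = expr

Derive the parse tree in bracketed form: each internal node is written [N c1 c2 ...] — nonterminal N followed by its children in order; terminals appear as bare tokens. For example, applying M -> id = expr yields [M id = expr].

[S [U if c then [M id = expr] else [U if c then [S [M id = expr]]]]]

S
U
if c then M else U
if c then id = expr else U
if c then id = expr else if c then S
if c then id = expr else if c then M
if c then id = expr else if c then id = expr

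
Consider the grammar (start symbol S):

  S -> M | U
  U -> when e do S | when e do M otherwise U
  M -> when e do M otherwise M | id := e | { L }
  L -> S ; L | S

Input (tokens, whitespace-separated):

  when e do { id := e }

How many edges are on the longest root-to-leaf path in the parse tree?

[S [U when e do [S [M { [L [S [M id := e]]] }]]]]

7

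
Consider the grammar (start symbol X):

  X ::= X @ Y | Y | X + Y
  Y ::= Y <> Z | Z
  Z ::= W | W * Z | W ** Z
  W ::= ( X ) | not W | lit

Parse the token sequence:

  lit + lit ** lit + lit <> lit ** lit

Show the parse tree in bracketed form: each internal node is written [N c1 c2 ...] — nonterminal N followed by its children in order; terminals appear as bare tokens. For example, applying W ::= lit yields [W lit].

[X [X [X [Y [Z [W lit]]]] + [Y [Z [W lit] ** [Z [W lit]]]]] + [Y [Y [Z [W lit]]] <> [Z [W lit] ** [Z [W lit]]]]]

X
X + Y
X + Y + Y
Y + Y + Y
Z + Y + Y
W + Y + Y
lit + Y + Y
lit + Z + Y
lit + W ** Z + Y
lit + lit ** Z + Y
lit + lit ** W + Y
lit + lit ** lit + Y
lit + lit ** lit + Y <> Z
lit + lit ** lit + Z <> Z
lit + lit ** lit + W <> Z
lit + lit ** lit + lit <> Z
lit + lit ** lit + lit <> W ** Z
lit + lit ** lit + lit <> lit ** Z
lit + lit ** lit + lit <> lit ** W
lit + lit ** lit + lit <> lit ** lit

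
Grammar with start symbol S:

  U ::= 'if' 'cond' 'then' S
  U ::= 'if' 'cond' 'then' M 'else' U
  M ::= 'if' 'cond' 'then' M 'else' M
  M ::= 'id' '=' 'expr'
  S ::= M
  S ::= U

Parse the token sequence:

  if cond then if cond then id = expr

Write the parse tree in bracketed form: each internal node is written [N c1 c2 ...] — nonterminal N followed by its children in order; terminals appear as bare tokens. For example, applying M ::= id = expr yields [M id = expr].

[S [U if cond then [S [U if cond then [S [M id = expr]]]]]]

S
U
if cond then S
if cond then U
if cond then if cond then S
if cond then if cond then M
if cond then if cond then id = expr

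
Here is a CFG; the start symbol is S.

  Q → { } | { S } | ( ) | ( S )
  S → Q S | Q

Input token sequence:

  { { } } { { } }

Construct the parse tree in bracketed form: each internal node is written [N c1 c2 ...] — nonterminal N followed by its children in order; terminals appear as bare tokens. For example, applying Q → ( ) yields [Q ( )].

[S [Q { [S [Q { }]] }] [S [Q { [S [Q { }]] }]]]

S
Q S
{ S } S
{ Q } S
{ { } } S
{ { } } Q
{ { } } { S }
{ { } } { Q }
{ { } } { { } }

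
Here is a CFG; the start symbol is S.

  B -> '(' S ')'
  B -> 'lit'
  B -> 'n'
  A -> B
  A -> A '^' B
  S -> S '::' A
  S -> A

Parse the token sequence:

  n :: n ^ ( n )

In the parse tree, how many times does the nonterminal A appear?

4

[S [S [A [B n]]] :: [A [A [B n]] ^ [B ( [S [A [B n]]] )]]]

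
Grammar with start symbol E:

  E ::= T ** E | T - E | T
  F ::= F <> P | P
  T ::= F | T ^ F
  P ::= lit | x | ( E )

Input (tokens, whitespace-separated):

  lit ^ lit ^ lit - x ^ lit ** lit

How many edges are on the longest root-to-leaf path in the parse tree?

6

[E [T [T [T [F [P lit]]] ^ [F [P lit]]] ^ [F [P lit]]] - [E [T [T [F [P x]]] ^ [F [P lit]]] ** [E [T [F [P lit]]]]]]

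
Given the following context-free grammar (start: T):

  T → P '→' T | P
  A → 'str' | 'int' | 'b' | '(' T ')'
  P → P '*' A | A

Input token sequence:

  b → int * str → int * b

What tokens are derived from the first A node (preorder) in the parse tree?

[T [P [A b]] → [T [P [P [A int]] * [A str]] → [T [P [P [A int]] * [A b]]]]]

b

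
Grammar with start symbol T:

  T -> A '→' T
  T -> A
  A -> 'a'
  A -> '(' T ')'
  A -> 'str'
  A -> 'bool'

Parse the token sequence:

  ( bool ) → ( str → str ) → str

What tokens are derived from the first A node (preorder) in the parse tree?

[T [A ( [T [A bool]] )] → [T [A ( [T [A str] → [T [A str]]] )] → [T [A str]]]]

( bool )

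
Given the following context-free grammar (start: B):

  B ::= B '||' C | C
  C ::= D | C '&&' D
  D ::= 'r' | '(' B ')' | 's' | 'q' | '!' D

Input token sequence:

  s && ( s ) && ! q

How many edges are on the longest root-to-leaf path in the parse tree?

[B [C [C [C [D s]] && [D ( [B [C [D s]]] )]] && [D ! [D q]]]]

7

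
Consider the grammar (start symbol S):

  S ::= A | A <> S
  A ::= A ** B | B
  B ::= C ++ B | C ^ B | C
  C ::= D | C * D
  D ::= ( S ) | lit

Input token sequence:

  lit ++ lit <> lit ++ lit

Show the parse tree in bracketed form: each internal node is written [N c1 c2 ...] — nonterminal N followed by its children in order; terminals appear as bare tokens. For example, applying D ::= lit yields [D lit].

S
A <> S
B <> S
C ++ B <> S
D ++ B <> S
lit ++ B <> S
lit ++ C <> S
lit ++ D <> S
lit ++ lit <> S
lit ++ lit <> A
lit ++ lit <> B
lit ++ lit <> C ++ B
lit ++ lit <> D ++ B
lit ++ lit <> lit ++ B
lit ++ lit <> lit ++ C
lit ++ lit <> lit ++ D
lit ++ lit <> lit ++ lit

[S [A [B [C [D lit]] ++ [B [C [D lit]]]]] <> [S [A [B [C [D lit]] ++ [B [C [D lit]]]]]]]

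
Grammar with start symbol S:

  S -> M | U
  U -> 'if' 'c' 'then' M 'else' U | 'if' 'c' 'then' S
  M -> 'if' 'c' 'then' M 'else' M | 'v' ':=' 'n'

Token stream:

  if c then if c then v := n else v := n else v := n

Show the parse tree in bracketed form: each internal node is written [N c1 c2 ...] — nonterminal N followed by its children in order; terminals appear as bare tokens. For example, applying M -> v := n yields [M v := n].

S
M
if c then M else M
if c then if c then M else M else M
if c then if c then v := n else M else M
if c then if c then v := n else v := n else M
if c then if c then v := n else v := n else v := n

[S [M if c then [M if c then [M v := n] else [M v := n]] else [M v := n]]]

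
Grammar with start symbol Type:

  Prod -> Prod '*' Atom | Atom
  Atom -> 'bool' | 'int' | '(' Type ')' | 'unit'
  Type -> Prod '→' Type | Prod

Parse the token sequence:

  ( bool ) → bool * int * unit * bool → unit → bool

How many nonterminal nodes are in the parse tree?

21

[Type [Prod [Atom ( [Type [Prod [Atom bool]]] )]] → [Type [Prod [Prod [Prod [Prod [Atom bool]] * [Atom int]] * [Atom unit]] * [Atom bool]] → [Type [Prod [Atom unit]] → [Type [Prod [Atom bool]]]]]]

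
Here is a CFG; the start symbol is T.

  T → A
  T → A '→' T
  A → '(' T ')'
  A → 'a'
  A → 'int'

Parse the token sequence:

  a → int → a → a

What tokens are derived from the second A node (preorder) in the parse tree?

int

[T [A a] → [T [A int] → [T [A a] → [T [A a]]]]]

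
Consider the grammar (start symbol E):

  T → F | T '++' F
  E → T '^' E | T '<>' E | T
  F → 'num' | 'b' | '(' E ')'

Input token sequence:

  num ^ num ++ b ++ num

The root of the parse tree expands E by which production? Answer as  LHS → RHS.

[E [T [F num]] ^ [E [T [T [T [F num]] ++ [F b]] ++ [F num]]]]

E → T '^' E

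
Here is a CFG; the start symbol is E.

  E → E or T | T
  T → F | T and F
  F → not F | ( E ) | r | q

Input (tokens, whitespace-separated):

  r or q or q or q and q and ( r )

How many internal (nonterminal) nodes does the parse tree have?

19

[E [E [E [E [T [F r]]] or [T [F q]]] or [T [F q]]] or [T [T [T [F q]] and [F q]] and [F ( [E [T [F r]]] )]]]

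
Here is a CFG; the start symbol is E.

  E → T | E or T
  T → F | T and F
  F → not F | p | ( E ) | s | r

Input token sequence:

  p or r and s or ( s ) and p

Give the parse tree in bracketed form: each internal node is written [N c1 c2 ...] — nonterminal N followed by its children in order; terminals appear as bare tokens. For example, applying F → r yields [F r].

[E [E [E [T [F p]]] or [T [T [F r]] and [F s]]] or [T [T [F ( [E [T [F s]]] )]] and [F p]]]

E
E or T
E or T or T
T or T or T
F or T or T
p or T or T
p or T and F or T
p or F and F or T
p or r and F or T
p or r and s or T
p or r and s or T and F
p or r and s or F and F
p or r and s or ( E ) and F
p or r and s or ( T ) and F
p or r and s or ( F ) and F
p or r and s or ( s ) and F
p or r and s or ( s ) and p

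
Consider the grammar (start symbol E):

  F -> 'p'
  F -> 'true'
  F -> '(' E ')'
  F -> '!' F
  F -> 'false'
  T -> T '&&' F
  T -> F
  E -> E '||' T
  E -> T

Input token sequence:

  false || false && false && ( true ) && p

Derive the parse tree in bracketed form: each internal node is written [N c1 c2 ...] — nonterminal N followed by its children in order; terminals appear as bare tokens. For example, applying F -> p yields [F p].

[E [E [T [F false]]] || [T [T [T [T [F false]] && [F false]] && [F ( [E [T [F true]]] )]] && [F p]]]

E
E || T
T || T
F || T
false || T
false || T && F
false || T && F && F
false || T && F && F && F
false || F && F && F && F
false || false && F && F && F
false || false && false && F && F
false || false && false && ( E ) && F
false || false && false && ( T ) && F
false || false && false && ( F ) && F
false || false && false && ( true ) && F
false || false && false && ( true ) && p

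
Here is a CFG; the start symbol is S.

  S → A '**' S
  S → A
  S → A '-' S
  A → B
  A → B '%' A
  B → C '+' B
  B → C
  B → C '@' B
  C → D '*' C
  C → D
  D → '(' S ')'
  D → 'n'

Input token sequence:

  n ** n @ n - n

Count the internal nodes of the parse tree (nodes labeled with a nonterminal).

18

[S [A [B [C [D n]]]] ** [S [A [B [C [D n]] @ [B [C [D n]]]]] - [S [A [B [C [D n]]]]]]]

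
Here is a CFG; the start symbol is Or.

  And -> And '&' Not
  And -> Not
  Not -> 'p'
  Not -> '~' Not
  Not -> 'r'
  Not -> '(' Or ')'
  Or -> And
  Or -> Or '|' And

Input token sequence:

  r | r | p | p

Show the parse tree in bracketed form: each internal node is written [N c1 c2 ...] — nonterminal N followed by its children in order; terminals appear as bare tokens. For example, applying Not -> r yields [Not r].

Or
Or | And
Or | And | And
Or | And | And | And
And | And | And | And
Not | And | And | And
r | And | And | And
r | Not | And | And
r | r | And | And
r | r | Not | And
r | r | p | And
r | r | p | Not
r | r | p | p

[Or [Or [Or [Or [And [Not r]]] | [And [Not r]]] | [And [Not p]]] | [And [Not p]]]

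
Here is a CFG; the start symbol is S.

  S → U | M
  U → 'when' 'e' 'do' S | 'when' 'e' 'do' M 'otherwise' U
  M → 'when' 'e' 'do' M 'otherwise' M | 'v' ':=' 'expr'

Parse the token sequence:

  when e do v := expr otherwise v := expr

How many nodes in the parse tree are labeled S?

[S [M when e do [M v := expr] otherwise [M v := expr]]]

1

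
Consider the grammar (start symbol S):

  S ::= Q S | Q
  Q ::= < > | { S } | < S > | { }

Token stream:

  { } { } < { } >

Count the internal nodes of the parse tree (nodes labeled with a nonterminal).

[S [Q { }] [S [Q { }] [S [Q < [S [Q { }]] >]]]]

8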